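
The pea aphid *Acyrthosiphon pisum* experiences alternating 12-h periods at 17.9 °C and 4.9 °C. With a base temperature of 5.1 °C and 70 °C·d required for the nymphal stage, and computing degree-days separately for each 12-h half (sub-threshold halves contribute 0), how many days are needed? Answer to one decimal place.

Day half: max(0, 17.9 − 5.1) × 0.5 = 12.8 × 0.5 = 6.40 DD.
Night half: max(0, 4.9 − 5.1) × 0.5 = 0.0 × 0.5 = 0.00 DD.
Per 24 h: 6.40 DD/day.
Duration = 70 / 6.40 = 10.938 ≈ 10.9 days.

10.9 days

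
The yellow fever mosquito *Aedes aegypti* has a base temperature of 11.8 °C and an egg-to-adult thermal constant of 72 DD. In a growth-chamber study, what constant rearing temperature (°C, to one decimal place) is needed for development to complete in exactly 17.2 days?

Required daily accumulation = 72 / 17.2 = 4.186 DD/day.
T = T_base + 4.186 = 11.8 + 4.186 = 15.986 ≈ 16.0 °C.

16.0 °C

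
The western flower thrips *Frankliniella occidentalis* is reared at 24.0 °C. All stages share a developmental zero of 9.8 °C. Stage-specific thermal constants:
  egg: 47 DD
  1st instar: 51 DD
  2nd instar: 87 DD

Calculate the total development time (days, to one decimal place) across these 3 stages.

Daily accumulation at 24.0 °C = 24.0 − 9.8 = 14.2 DD/day.
Total K = 47 + 51 + 87 = 185 DD.
Total duration = 185 / 14.2 = 13.028 ≈ 13.0 days.

13.0 days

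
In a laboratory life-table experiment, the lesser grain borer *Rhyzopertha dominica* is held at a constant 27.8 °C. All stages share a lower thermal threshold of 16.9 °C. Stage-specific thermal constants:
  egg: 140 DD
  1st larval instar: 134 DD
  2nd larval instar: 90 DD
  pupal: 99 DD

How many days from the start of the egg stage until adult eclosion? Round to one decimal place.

42.5 days

Daily accumulation at 27.8 °C = 27.8 − 16.9 = 10.9 DD/day.
Total K = 140 + 134 + 90 + 99 = 463 DD.
Total duration = 463 / 10.9 = 42.477 ≈ 42.5 days.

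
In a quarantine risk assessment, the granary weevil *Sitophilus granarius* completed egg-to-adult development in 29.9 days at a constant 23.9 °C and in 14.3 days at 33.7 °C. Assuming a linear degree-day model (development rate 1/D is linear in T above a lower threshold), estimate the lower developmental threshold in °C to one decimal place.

14.9 °C

Under the model K = D·(T − T_b), so D₁·(T₁ − T_b) = D₂·(T₂ − T_b).
29.9·(23.9 − T_b) = 14.3·(33.7 − T_b)
T_b = (29.9·23.9 − 14.3·33.7) / (29.9 − 14.3) = 232.70 / 15.6 = 14.917 °C ≈ 14.9 °C.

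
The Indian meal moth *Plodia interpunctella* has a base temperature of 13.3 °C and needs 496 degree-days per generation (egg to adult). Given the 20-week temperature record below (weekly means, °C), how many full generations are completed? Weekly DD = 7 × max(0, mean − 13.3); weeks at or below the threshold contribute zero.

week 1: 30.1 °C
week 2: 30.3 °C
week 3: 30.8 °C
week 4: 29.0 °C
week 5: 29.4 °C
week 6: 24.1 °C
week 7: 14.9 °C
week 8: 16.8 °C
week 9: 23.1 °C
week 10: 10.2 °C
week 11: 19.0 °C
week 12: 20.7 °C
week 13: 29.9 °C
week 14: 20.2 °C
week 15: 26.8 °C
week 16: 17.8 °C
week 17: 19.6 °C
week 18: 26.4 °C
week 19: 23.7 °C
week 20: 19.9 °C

Weekly DD (7 × max(0, T̄ − 13.3)): 117.6, 119.0, 122.5, 109.9, 112.7, 75.6, 11.2, 24.5, 68.6, 0.0, 39.9, 51.8, 116.2, 48.3, 94.5, 31.5, 44.1, 91.7, 72.8, 46.2.
Season total = 1398.6 DD.
Complete generations = ⌊1398.6 / 496⌋ = 2.

2 generations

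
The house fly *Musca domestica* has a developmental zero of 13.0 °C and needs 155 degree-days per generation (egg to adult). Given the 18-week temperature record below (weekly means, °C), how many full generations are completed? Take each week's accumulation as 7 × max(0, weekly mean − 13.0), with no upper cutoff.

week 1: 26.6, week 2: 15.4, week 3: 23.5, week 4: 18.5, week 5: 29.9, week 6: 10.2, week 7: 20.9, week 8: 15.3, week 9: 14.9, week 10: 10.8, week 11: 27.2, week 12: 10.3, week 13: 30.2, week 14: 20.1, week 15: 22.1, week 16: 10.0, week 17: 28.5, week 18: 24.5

6 generations

Weekly DD (7 × max(0, T̄ − 13.0)): 95.2, 16.8, 73.5, 38.5, 118.3, 0.0, 55.3, 16.1, 13.3, 0.0, 99.4, 0.0, 120.4, 49.7, 63.7, 0.0, 108.5, 80.5.
Season total = 949.2 DD.
Complete generations = ⌊949.2 / 155⌋ = 6.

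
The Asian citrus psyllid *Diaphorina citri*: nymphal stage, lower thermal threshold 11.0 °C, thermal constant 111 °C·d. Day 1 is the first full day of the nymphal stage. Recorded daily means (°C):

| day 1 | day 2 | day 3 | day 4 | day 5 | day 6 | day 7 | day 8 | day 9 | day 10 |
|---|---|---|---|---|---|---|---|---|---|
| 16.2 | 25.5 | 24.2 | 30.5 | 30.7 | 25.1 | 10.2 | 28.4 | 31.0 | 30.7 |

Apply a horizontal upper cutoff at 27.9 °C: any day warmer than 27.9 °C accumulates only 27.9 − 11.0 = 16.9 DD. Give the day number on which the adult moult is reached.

day 9

Daily DD above 11.0 °C (capped at 16.9): 5.2, 14.5, 13.2, 16.9, 16.9, 14.1, 0.0, 16.9, 16.9, 16.9.
Cumulative: 5.2, 19.7, 32.9, 49.8, 66.7, 80.8, 80.8, 97.7, 114.6, 131.5.
The total first reaches 111 DD on day 9.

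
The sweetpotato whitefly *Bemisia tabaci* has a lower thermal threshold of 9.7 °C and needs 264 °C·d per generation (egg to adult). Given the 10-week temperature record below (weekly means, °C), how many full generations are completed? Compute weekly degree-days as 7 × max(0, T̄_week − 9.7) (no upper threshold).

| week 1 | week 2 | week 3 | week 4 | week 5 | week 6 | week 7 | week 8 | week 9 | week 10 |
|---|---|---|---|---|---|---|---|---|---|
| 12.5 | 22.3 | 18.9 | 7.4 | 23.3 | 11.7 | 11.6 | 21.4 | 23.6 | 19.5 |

2 generations

Weekly DD (7 × max(0, T̄ − 9.7)): 19.6, 88.2, 64.4, 0.0, 95.2, 14.0, 13.3, 81.9, 97.3, 68.6.
Season total = 542.5 DD.
Complete generations = ⌊542.5 / 264⌋ = 2.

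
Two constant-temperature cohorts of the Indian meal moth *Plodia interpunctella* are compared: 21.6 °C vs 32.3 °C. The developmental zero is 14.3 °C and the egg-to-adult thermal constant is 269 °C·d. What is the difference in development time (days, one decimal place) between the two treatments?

21.9 days

At 21.6 °C: 269 / (21.6 − 14.3) = 269 / 7.3 = 36.849 d.
At 32.3 °C: 269 / (32.3 − 14.3) = 269 / 18.0 = 14.944 d.
Difference = |36.849 − 14.944| = 21.905 ≈ 21.9 days.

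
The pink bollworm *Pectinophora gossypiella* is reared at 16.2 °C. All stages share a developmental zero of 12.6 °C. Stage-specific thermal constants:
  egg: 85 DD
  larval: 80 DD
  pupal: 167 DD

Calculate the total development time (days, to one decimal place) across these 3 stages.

92.2 days

Daily accumulation at 16.2 °C = 16.2 − 12.6 = 3.6 DD/day.
Total K = 85 + 80 + 167 = 332 DD.
Total duration = 332 / 3.6 = 92.222 ≈ 92.2 days.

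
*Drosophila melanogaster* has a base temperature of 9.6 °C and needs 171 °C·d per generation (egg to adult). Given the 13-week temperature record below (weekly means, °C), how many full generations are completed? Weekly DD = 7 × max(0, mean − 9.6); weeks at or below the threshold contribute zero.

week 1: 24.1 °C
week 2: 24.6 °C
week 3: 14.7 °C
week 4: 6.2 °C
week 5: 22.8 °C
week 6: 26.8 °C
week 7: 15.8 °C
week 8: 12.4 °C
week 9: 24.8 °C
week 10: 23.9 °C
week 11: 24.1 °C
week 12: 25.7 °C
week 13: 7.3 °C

Weekly DD (7 × max(0, T̄ − 9.6)): 101.5, 105.0, 35.7, 0.0, 92.4, 120.4, 43.4, 19.6, 106.4, 100.1, 101.5, 112.7, 0.0.
Season total = 938.7 DD.
Complete generations = ⌊938.7 / 171⌋ = 5.

5 generations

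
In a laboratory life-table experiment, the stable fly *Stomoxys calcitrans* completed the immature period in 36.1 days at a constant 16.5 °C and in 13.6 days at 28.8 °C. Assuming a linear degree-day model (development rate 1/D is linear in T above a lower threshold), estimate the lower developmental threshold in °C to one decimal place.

Equal thermal constants: D₁(T₁ − T_b) = D₂(T₂ − T_b).
36.1·(16.5 − T_b) = 13.6·(28.8 − T_b)
T_b = (36.1·16.5 − 13.6·28.8) / (36.1 − 13.6) = 203.97 / 22.5 = 9.065 °C ≈ 9.1 °C.

9.1 °C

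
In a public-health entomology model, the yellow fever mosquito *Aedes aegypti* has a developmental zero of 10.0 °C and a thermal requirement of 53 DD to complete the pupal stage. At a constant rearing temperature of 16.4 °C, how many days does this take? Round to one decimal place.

8.3 days

Daily accumulation = 16.4 − 10.0 = 6.4 DD/day.
Duration = 53 / 6.4 = 8.281 ≈ 8.3 days.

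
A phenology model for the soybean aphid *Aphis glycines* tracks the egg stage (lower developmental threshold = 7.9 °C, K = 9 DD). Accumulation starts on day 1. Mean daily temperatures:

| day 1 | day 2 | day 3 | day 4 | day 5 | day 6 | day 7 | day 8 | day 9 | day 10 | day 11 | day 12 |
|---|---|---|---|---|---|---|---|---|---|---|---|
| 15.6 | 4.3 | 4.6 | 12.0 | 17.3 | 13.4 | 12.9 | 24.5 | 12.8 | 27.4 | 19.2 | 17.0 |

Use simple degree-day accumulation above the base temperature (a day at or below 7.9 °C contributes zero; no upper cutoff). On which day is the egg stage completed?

Daily DD above 7.9 °C: 7.7, 0.0, 0.0, 4.1, 9.4, 5.5, 5.0, 16.6, 4.9, 19.5, 11.3, 9.1.
Cumulative: 7.7, 7.7, 7.7, 11.8, 21.2, 26.7, 31.7, 48.3, 53.2, 72.7, 84.0, 93.1.
The total first reaches 9 DD on day 4.

day 4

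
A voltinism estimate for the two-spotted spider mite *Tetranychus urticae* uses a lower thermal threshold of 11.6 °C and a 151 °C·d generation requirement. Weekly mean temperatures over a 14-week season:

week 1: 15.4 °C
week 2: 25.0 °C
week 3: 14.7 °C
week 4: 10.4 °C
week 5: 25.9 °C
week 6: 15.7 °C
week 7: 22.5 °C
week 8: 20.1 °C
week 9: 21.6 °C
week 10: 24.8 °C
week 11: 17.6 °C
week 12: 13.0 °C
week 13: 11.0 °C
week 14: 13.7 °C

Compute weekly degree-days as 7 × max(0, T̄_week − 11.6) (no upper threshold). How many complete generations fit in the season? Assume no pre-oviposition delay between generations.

Weekly DD (7 × max(0, T̄ − 11.6)): 26.6, 93.8, 21.7, 0.0, 100.1, 28.7, 76.3, 59.5, 70.0, 92.4, 42.0, 9.8, 0.0, 14.7.
Season total = 635.6 DD.
Complete generations = ⌊635.6 / 151⌋ = 4.

4 generations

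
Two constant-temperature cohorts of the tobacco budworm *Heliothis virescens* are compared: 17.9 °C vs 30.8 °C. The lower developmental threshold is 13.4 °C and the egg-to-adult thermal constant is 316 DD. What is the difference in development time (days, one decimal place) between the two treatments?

52.1 days

At 17.9 °C: 316 / (17.9 − 13.4) = 316 / 4.5 = 70.222 d.
At 30.8 °C: 316 / (30.8 − 13.4) = 316 / 17.4 = 18.161 d.
Difference = |70.222 − 18.161| = 52.061 ≈ 52.1 days.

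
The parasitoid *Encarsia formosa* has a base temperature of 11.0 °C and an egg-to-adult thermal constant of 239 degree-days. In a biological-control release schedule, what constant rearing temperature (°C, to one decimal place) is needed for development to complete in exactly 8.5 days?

39.1 °C

Required daily accumulation = 239 / 8.5 = 28.118 DD/day.
T = T_base + 28.118 = 11.0 + 28.118 = 39.118 ≈ 39.1 °C.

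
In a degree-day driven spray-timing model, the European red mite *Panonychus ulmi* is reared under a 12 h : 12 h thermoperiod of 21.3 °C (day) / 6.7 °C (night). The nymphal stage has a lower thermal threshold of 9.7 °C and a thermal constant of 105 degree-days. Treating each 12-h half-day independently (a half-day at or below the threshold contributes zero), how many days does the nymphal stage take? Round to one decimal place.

18.1 days

Day half: max(0, 21.3 − 9.7) × 0.5 = 11.6 × 0.5 = 5.80 DD.
Night half: max(0, 6.7 − 9.7) × 0.5 = 0.0 × 0.5 = 0.00 DD.
Per 24 h: 5.80 DD/day.
Duration = 105 / 5.80 = 18.103 ≈ 18.1 days.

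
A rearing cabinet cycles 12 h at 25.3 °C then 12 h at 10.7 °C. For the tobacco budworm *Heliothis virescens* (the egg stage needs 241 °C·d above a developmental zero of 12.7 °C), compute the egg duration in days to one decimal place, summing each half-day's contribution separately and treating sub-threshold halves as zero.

38.3 days

Day half: max(0, 25.3 − 12.7) × 0.5 = 12.6 × 0.5 = 6.30 DD.
Night half: max(0, 10.7 − 12.7) × 0.5 = 0.0 × 0.5 = 0.00 DD.
Per 24 h: 6.30 DD/day.
Duration = 241 / 6.30 = 38.254 ≈ 38.3 days.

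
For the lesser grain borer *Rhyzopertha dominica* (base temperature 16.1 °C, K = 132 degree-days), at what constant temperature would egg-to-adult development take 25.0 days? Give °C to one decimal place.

Required daily accumulation = 132 / 25.0 = 5.280 DD/day.
T = T_base + 5.280 = 16.1 + 5.280 = 21.380 ≈ 21.4 °C.

21.4 °C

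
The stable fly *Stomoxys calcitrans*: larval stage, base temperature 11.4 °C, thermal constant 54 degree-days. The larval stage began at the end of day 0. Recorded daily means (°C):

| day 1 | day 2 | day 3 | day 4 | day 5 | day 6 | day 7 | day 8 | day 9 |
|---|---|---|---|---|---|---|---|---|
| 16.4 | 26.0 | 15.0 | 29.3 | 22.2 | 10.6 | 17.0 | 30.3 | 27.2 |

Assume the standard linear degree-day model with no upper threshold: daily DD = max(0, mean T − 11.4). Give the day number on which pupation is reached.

Daily DD above 11.4 °C: 5.0, 14.6, 3.6, 17.9, 10.8, 0.0, 5.6, 18.9, 15.8.
Cumulative: 5.0, 19.6, 23.2, 41.1, 51.9, 51.9, 57.5, 76.4, 92.2.
The total first reaches 54 DD on day 7.

day 7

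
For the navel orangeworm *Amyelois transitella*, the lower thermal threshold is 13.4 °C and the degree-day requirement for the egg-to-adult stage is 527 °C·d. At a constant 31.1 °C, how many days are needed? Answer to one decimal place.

Daily accumulation = 31.1 − 13.4 = 17.7 DD/day.
Duration = 527 / 17.7 = 29.774 ≈ 29.8 days.

29.8 days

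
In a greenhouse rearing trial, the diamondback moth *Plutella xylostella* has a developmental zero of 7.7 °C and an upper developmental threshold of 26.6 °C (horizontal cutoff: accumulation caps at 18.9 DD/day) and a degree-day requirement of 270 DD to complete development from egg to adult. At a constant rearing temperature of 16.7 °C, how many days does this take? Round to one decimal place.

Daily accumulation = 16.7 − 7.7 = 9.0 DD/day.
Duration = 270 / 9.0 = 30.000 ≈ 30.0 days.

30.0 days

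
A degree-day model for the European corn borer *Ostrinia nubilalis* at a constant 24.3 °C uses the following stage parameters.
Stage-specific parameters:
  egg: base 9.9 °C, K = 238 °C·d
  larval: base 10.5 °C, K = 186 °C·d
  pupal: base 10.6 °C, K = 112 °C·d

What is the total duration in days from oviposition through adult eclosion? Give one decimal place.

egg: 238 / (24.3 − 9.9) = 238 / 14.4 = 16.528 d.
larval: 186 / (24.3 − 10.5) = 186 / 13.8 = 13.478 d.
pupal: 112 / (24.3 − 10.6) = 112 / 13.7 = 8.175 d.
Sum = 38.181 ≈ 38.2 days.

38.2 days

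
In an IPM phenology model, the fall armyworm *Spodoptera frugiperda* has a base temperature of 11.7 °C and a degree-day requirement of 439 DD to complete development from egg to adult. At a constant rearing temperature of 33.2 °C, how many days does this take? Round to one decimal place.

20.4 days

Daily accumulation = 33.2 − 11.7 = 21.5 DD/day.
Duration = 439 / 21.5 = 20.419 ≈ 20.4 days.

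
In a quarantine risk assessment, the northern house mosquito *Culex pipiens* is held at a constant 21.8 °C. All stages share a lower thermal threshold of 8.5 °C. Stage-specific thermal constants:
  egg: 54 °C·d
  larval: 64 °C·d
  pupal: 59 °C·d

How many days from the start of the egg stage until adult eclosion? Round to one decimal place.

Daily accumulation at 21.8 °C = 21.8 − 8.5 = 13.3 DD/day.
Total K = 54 + 64 + 59 = 177 DD.
Total duration = 177 / 13.3 = 13.308 ≈ 13.3 days.

13.3 days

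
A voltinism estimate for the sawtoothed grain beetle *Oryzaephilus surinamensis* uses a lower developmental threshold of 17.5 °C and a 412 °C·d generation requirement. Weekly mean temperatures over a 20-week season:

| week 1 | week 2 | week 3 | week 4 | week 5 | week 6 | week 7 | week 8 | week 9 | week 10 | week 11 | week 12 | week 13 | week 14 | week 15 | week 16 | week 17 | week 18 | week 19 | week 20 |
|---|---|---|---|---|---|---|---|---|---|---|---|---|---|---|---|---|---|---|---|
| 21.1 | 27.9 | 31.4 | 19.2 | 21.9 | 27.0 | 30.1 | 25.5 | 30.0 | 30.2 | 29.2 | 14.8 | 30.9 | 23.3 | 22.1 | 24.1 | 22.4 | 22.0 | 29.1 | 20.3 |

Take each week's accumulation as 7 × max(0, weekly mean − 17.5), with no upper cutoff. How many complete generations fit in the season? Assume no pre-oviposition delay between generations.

2 generations

Weekly DD (7 × max(0, T̄ − 17.5)): 25.2, 72.8, 97.3, 11.9, 30.8, 66.5, 88.2, 56.0, 87.5, 88.9, 81.9, 0.0, 93.8, 40.6, 32.2, 46.2, 34.3, 31.5, 81.2, 19.6.
Season total = 1086.4 DD.
Complete generations = ⌊1086.4 / 412⌋ = 2.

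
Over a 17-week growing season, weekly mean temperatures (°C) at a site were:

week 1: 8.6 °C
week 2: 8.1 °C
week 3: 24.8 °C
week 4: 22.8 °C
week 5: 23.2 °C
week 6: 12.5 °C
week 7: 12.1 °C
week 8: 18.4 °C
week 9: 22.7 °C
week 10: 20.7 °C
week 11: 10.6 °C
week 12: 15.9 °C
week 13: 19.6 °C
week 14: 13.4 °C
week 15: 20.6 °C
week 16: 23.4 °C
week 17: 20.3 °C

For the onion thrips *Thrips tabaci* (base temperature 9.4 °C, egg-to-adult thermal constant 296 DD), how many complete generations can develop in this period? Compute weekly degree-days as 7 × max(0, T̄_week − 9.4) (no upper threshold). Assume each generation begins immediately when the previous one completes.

Weekly DD (7 × max(0, T̄ − 9.4)): 0.0, 0.0, 107.8, 93.8, 96.6, 21.7, 18.9, 63.0, 93.1, 79.1, 8.4, 45.5, 71.4, 28.0, 78.4, 98.0, 76.3.
Season total = 980.0 DD.
Complete generations = ⌊980.0 / 296⌋ = 3.

3 generations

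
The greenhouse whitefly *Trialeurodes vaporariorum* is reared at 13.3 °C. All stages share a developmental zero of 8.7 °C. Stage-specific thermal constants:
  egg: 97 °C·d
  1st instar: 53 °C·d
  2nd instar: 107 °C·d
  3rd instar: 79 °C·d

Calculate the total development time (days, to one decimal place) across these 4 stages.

73.0 days

Daily accumulation at 13.3 °C = 13.3 − 8.7 = 4.6 DD/day.
Total K = 97 + 53 + 107 + 79 = 336 DD.
Total duration = 336 / 4.6 = 73.043 ≈ 73.0 days.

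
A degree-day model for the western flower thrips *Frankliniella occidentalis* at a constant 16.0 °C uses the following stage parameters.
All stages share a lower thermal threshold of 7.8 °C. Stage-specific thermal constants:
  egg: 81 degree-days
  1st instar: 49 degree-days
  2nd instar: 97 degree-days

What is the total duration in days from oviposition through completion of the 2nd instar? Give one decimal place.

Daily accumulation at 16.0 °C = 16.0 − 7.8 = 8.2 DD/day.
Total K = 81 + 49 + 97 = 227 DD.
Total duration = 227 / 8.2 = 27.683 ≈ 27.7 days.

27.7 days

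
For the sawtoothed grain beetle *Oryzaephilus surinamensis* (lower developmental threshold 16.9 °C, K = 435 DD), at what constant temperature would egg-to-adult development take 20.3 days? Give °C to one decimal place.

38.3 °C

Required daily accumulation = 435 / 20.3 = 21.429 DD/day.
T = T_base + 21.429 = 16.9 + 21.429 = 38.329 ≈ 38.3 °C.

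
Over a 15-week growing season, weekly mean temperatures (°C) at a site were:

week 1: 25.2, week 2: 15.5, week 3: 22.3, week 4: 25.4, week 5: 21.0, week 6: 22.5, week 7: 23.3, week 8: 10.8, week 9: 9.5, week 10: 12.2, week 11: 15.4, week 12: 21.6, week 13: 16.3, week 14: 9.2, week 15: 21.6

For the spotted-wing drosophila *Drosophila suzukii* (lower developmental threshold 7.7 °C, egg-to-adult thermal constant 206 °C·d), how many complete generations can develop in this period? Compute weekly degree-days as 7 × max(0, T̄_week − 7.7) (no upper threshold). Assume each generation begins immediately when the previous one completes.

Weekly DD (7 × max(0, T̄ − 7.7)): 122.5, 54.6, 102.2, 123.9, 93.1, 103.6, 109.2, 21.7, 12.6, 31.5, 53.9, 97.3, 60.2, 10.5, 97.3.
Season total = 1094.1 DD.
Complete generations = ⌊1094.1 / 206⌋ = 5.

5 generations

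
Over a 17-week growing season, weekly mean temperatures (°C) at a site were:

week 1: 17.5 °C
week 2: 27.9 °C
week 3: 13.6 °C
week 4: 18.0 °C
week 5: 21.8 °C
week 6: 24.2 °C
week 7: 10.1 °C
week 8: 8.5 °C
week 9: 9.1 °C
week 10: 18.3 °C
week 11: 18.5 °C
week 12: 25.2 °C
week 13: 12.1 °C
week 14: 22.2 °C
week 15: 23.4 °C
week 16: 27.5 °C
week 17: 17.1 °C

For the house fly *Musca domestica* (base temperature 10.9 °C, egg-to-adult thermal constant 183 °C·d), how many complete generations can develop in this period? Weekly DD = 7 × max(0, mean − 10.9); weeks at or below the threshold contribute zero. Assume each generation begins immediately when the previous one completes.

5 generations

Weekly DD (7 × max(0, T̄ − 10.9)): 46.2, 119.0, 18.9, 49.7, 76.3, 93.1, 0.0, 0.0, 0.0, 51.8, 53.2, 100.1, 8.4, 79.1, 87.5, 116.2, 43.4.
Season total = 942.9 DD.
Complete generations = ⌊942.9 / 183⌋ = 5.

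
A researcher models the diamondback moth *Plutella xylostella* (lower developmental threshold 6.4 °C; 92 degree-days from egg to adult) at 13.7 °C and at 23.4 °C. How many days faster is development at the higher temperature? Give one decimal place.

7.2 days

At 13.7 °C: 92 / (13.7 − 6.4) = 92 / 7.3 = 12.603 d.
At 23.4 °C: 92 / (23.4 − 6.4) = 92 / 17.0 = 5.412 d.
Difference = |12.603 − 5.412| = 7.191 ≈ 7.2 days.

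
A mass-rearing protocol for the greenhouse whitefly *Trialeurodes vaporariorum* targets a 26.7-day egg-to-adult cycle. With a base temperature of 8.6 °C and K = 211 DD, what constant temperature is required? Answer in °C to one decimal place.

16.5 °C

Required daily accumulation = 211 / 26.7 = 7.903 DD/day.
T = T_base + 7.903 = 8.6 + 7.903 = 16.503 ≈ 16.5 °C.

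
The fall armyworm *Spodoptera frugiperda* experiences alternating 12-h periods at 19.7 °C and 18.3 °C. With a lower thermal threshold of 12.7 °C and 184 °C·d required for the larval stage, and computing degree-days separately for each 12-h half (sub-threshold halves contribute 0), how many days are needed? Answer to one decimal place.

Day half: max(0, 19.7 − 12.7) × 0.5 = 7.0 × 0.5 = 3.50 DD.
Night half: max(0, 18.3 − 12.7) × 0.5 = 5.6 × 0.5 = 2.80 DD.
Per 24 h: 6.30 DD/day.
Duration = 184 / 6.30 = 29.206 ≈ 29.2 days.

29.2 days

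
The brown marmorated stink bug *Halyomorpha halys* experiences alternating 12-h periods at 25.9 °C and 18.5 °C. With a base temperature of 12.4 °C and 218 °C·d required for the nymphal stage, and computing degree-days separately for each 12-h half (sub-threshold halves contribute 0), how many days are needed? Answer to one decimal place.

Day half: max(0, 25.9 − 12.4) × 0.5 = 13.5 × 0.5 = 6.75 DD.
Night half: max(0, 18.5 − 12.4) × 0.5 = 6.1 × 0.5 = 3.05 DD.
Per 24 h: 9.80 DD/day.
Duration = 218 / 9.80 = 22.245 ≈ 22.2 days.

22.2 days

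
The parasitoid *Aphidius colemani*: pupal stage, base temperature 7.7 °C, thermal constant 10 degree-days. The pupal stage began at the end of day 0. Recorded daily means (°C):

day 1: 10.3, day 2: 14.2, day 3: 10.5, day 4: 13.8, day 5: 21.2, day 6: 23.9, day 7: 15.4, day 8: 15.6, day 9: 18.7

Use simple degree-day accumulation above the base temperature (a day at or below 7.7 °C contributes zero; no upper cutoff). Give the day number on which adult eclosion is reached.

Daily DD above 7.7 °C: 2.6, 6.5, 2.8, 6.1, 13.5, 16.2, 7.7, 7.9, 11.0.
Cumulative: 2.6, 9.1, 11.9, 18.0, 31.5, 47.7, 55.4, 63.3, 74.3.
The total first reaches 10 DD on day 3.

day 3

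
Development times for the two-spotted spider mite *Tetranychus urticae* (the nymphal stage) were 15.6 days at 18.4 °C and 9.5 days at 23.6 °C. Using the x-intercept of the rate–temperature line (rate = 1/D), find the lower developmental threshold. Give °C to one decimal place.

10.3 °C

Linear rate model ⇒ the product D·(T − T_b) is constant across temperatures.
15.6·(18.4 − T_b) = 9.5·(23.6 − T_b)
T_b = (15.6·18.4 − 9.5·23.6) / (15.6 − 9.5) = 62.84 / 6.1 = 10.302 °C ≈ 10.3 °C.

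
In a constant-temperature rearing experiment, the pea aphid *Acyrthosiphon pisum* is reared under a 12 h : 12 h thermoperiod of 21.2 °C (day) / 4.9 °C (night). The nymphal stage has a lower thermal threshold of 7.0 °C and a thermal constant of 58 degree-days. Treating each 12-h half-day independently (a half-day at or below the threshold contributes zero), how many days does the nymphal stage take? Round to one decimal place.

8.2 days

Day half: max(0, 21.2 − 7.0) × 0.5 = 14.2 × 0.5 = 7.10 DD.
Night half: max(0, 4.9 − 7.0) × 0.5 = 0.0 × 0.5 = 0.00 DD.
Per 24 h: 7.10 DD/day.
Duration = 58 / 7.10 = 8.169 ≈ 8.2 days.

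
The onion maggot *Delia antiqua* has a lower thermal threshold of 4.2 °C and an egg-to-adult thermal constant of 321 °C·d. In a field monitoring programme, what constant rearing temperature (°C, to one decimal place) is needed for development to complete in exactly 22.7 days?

18.3 °C

Required daily accumulation = 321 / 22.7 = 14.141 DD/day.
T = T_base + 14.141 = 4.2 + 14.141 = 18.341 ≈ 18.3 °C.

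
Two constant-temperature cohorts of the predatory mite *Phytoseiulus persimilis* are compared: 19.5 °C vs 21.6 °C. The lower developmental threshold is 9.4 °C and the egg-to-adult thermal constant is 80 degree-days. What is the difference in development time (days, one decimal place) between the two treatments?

1.4 days

At 19.5 °C: 80 / (19.5 − 9.4) = 80 / 10.1 = 7.921 d.
At 21.6 °C: 80 / (21.6 − 9.4) = 80 / 12.2 = 6.557 d.
Difference = |7.921 − 6.557| = 1.363 ≈ 1.4 days.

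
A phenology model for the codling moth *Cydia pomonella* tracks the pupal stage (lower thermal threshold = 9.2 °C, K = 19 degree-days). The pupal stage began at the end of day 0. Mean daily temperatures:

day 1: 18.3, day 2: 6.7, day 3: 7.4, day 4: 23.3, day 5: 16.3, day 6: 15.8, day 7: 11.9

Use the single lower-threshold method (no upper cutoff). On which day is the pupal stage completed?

Daily DD above 9.2 °C: 9.1, 0.0, 0.0, 14.1, 7.1, 6.6, 2.7.
Cumulative: 9.1, 9.1, 9.1, 23.2, 30.3, 36.9, 39.6.
The total first reaches 19 DD on day 4.

day 4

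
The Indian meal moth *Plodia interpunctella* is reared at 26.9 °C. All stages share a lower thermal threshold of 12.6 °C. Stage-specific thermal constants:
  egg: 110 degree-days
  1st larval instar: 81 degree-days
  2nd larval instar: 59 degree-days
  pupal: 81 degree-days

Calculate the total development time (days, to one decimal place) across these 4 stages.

Daily accumulation at 26.9 °C = 26.9 − 12.6 = 14.3 DD/day.
Total K = 110 + 81 + 59 + 81 = 331 DD.
Total duration = 331 / 14.3 = 23.147 ≈ 23.1 days.

23.1 days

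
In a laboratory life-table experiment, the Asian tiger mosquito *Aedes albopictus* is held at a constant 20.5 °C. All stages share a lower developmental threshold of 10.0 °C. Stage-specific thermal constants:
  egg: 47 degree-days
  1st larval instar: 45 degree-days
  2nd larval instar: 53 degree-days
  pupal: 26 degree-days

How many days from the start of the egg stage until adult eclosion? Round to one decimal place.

Daily accumulation at 20.5 °C = 20.5 − 10.0 = 10.5 DD/day.
Total K = 47 + 45 + 53 + 26 = 171 DD.
Total duration = 171 / 10.5 = 16.286 ≈ 16.3 days.

16.3 days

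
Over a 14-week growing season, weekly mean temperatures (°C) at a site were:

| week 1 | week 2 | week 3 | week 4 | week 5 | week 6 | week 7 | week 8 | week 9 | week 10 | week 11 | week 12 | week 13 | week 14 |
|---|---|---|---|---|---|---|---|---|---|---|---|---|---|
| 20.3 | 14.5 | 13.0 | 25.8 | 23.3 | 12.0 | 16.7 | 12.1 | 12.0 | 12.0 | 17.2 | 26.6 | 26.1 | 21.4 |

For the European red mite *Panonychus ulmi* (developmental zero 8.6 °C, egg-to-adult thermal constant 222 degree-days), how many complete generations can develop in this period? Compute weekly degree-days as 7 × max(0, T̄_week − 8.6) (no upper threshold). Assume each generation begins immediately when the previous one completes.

Weekly DD (7 × max(0, T̄ − 8.6)): 81.9, 41.3, 30.8, 120.4, 102.9, 23.8, 56.7, 24.5, 23.8, 23.8, 60.2, 126.0, 122.5, 89.6.
Season total = 928.2 DD.
Complete generations = ⌊928.2 / 222⌋ = 4.

4 generations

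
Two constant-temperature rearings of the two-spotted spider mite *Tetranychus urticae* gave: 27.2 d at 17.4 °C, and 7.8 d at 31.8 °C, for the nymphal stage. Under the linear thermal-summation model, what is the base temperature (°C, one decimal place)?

Under the model K = D·(T − T_b), so D₁·(T₁ − T_b) = D₂·(T₂ − T_b).
27.2·(17.4 − T_b) = 7.8·(31.8 − T_b)
T_b = (27.2·17.4 − 7.8·31.8) / (27.2 − 7.8) = 225.24 / 19.4 = 11.610 °C ≈ 11.6 °C.

11.6 °C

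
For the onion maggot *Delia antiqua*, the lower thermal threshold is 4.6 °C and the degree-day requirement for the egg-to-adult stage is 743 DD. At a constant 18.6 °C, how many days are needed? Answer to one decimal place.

53.1 days

Daily accumulation = 18.6 − 4.6 = 14.0 DD/day.
Duration = 743 / 14.0 = 53.071 ≈ 53.1 days.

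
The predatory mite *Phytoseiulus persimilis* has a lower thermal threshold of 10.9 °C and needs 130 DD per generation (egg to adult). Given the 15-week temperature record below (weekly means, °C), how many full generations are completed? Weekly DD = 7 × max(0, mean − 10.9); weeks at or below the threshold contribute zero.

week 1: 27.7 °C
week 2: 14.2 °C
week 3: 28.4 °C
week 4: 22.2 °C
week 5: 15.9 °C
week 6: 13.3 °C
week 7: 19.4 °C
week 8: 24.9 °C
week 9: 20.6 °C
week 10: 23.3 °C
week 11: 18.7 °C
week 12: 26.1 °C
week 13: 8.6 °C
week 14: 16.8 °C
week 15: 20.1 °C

7 generations

Weekly DD (7 × max(0, T̄ − 10.9)): 117.6, 23.1, 122.5, 79.1, 35.0, 16.8, 59.5, 98.0, 67.9, 86.8, 54.6, 106.4, 0.0, 41.3, 64.4.
Season total = 973.0 DD.
Complete generations = ⌊973.0 / 130⌋ = 7.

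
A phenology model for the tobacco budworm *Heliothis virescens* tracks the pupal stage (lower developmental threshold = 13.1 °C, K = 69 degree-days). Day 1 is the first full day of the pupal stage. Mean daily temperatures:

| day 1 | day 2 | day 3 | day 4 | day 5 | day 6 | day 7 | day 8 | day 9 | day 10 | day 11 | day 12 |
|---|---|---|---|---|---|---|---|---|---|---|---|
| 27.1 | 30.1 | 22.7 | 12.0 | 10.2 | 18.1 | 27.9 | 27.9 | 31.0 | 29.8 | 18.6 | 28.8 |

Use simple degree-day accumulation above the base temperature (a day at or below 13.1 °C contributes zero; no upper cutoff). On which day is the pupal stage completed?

Daily DD above 13.1 °C: 14.0, 17.0, 9.6, 0.0, 0.0, 5.0, 14.8, 14.8, 17.9, 16.7, 5.5, 15.7.
Cumulative: 14.0, 31.0, 40.6, 40.6, 40.6, 45.6, 60.4, 75.2, 93.1, 109.8, 115.3, 131.0.
The total first reaches 69 DD on day 8.

day 8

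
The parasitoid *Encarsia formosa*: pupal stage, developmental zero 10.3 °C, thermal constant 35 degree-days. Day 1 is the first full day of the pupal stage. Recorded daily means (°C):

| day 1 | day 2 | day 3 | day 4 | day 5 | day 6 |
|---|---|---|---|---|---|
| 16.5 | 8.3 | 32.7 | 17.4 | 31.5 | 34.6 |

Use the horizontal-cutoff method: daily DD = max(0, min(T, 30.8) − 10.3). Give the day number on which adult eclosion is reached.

day 5

Daily DD above 10.3 °C (capped at 20.5): 6.2, 0.0, 20.5, 7.1, 20.5, 20.5.
Cumulative: 6.2, 6.2, 26.7, 33.8, 54.3, 74.8.
The total first reaches 35 DD on day 5.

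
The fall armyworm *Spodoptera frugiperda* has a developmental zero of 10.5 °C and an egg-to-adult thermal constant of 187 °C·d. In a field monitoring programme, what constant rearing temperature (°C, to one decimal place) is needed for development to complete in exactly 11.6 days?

26.6 °C

Required daily accumulation = 187 / 11.6 = 16.121 DD/day.
T = T_base + 16.121 = 10.5 + 16.121 = 26.621 ≈ 26.6 °C.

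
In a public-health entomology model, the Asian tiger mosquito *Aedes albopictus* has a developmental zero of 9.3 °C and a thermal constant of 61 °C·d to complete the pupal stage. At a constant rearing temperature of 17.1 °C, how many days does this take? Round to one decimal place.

Daily accumulation = 17.1 − 9.3 = 7.8 DD/day.
Duration = 61 / 7.8 = 7.821 ≈ 7.8 days.

7.8 days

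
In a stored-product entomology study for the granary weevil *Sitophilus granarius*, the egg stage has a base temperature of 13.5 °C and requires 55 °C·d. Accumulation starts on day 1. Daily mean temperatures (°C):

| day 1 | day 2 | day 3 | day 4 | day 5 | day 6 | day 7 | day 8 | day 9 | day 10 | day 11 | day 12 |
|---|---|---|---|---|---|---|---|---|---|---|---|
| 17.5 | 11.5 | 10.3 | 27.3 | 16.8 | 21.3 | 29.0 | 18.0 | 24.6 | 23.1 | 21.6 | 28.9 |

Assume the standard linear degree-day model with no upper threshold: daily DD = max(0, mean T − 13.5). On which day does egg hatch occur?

Daily DD above 13.5 °C: 4.0, 0.0, 0.0, 13.8, 3.3, 7.8, 15.5, 4.5, 11.1, 9.6, 8.1, 15.4.
Cumulative: 4.0, 4.0, 4.0, 17.8, 21.1, 28.9, 44.4, 48.9, 60.0, 69.6, 77.7, 93.1.
The total first reaches 55 DD on day 9.

day 9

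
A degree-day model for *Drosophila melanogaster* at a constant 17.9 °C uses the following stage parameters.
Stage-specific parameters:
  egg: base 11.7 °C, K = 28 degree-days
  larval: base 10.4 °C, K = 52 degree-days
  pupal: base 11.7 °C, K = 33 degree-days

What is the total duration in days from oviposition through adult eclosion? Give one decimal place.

egg: 28 / (17.9 − 11.7) = 28 / 6.2 = 4.516 d.
larval: 52 / (17.9 − 10.4) = 52 / 7.5 = 6.933 d.
pupal: 33 / (17.9 − 11.7) = 33 / 6.2 = 5.323 d.
Sum = 16.772 ≈ 16.8 days.

16.8 days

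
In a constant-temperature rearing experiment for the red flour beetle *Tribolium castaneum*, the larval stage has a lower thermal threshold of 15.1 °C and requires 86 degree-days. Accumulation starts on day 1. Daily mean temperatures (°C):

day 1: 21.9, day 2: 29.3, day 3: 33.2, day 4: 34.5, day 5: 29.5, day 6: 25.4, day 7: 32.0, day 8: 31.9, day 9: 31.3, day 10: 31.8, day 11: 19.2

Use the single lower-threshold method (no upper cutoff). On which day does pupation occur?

day 7

Daily DD above 15.1 °C: 6.8, 14.2, 18.1, 19.4, 14.4, 10.3, 16.9, 16.8, 16.2, 16.7, 4.1.
Cumulative: 6.8, 21.0, 39.1, 58.5, 72.9, 83.2, 100.1, 116.9, 133.1, 149.8, 153.9.
The total first reaches 86 DD on day 7.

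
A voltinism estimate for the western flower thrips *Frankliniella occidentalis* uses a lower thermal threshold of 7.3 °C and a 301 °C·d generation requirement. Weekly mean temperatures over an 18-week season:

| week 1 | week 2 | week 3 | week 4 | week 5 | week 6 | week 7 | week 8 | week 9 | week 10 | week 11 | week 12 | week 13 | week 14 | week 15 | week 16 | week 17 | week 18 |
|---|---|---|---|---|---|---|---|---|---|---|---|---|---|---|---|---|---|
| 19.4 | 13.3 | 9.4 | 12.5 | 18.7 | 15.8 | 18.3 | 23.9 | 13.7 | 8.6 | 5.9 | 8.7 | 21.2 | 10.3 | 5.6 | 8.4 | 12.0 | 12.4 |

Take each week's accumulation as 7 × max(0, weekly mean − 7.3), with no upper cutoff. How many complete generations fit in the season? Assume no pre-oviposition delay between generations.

2 generations

Weekly DD (7 × max(0, T̄ − 7.3)): 84.7, 42.0, 14.7, 36.4, 79.8, 59.5, 77.0, 116.2, 44.8, 9.1, 0.0, 9.8, 97.3, 21.0, 0.0, 7.7, 32.9, 35.7.
Season total = 768.6 DD.
Complete generations = ⌊768.6 / 301⌋ = 2.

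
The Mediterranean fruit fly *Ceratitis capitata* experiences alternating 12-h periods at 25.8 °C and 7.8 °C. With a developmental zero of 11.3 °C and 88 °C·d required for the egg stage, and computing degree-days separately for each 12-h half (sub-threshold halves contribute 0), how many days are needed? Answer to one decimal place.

Day half: max(0, 25.8 − 11.3) × 0.5 = 14.5 × 0.5 = 7.25 DD.
Night half: max(0, 7.8 − 11.3) × 0.5 = 0.0 × 0.5 = 0.00 DD.
Per 24 h: 7.25 DD/day.
Duration = 88 / 7.25 = 12.138 ≈ 12.1 days.

12.1 days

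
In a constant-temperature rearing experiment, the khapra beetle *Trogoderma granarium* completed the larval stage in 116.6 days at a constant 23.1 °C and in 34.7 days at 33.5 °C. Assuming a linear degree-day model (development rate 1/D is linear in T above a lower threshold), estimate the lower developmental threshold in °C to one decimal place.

18.7 °C

Under the model K = D·(T − T_b), so D₁·(T₁ − T_b) = D₂·(T₂ − T_b).
116.6·(23.1 − T_b) = 34.7·(33.5 − T_b)
T_b = (116.6·23.1 − 34.7·33.5) / (116.6 − 34.7) = 1531.01 / 81.9 = 18.694 °C ≈ 18.7 °C.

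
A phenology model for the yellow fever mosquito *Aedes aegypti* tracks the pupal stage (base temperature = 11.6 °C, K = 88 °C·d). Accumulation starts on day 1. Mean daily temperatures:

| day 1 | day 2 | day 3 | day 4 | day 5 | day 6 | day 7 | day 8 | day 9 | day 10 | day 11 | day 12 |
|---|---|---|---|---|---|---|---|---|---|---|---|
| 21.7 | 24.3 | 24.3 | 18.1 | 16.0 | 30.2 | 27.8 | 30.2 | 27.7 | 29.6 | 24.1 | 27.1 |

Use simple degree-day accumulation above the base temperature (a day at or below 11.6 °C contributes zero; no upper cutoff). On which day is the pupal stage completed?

Daily DD above 11.6 °C: 10.1, 12.7, 12.7, 6.5, 4.4, 18.6, 16.2, 18.6, 16.1, 18.0, 12.5, 15.5.
Cumulative: 10.1, 22.8, 35.5, 42.0, 46.4, 65.0, 81.2, 99.8, 115.9, 133.9, 146.4, 161.9.
The total first reaches 88 DD on day 8.

day 8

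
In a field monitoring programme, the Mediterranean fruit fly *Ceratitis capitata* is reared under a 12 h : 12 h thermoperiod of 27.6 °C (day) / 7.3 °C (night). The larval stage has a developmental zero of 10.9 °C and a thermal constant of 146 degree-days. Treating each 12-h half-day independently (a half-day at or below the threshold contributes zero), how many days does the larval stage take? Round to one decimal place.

17.5 days

Day half: max(0, 27.6 − 10.9) × 0.5 = 16.7 × 0.5 = 8.35 DD.
Night half: max(0, 7.3 − 10.9) × 0.5 = 0.0 × 0.5 = 0.00 DD.
Per 24 h: 8.35 DD/day.
Duration = 146 / 8.35 = 17.485 ≈ 17.5 days.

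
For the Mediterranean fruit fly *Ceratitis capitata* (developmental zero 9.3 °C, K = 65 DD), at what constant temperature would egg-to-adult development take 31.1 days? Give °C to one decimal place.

11.4 °C

Required daily accumulation = 65 / 31.1 = 2.090 DD/day.
T = T_base + 2.090 = 9.3 + 2.090 = 11.390 ≈ 11.4 °C.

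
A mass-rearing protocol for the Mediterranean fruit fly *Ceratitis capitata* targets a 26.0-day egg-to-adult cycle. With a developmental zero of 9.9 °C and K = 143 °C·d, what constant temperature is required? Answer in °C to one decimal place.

Required daily accumulation = 143 / 26.0 = 5.500 DD/day.
T = T_base + 5.500 = 9.9 + 5.500 = 15.400 ≈ 15.4 °C.

15.4 °C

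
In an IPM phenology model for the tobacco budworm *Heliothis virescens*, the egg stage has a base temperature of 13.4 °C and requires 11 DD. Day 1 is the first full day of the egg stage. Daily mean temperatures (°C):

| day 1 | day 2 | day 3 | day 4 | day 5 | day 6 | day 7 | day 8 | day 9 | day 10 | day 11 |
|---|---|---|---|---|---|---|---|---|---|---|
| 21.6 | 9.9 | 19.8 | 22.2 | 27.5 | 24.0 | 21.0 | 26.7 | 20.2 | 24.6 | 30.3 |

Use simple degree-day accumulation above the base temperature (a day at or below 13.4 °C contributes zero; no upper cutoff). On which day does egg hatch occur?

day 3

Daily DD above 13.4 °C: 8.2, 0.0, 6.4, 8.8, 14.1, 10.6, 7.6, 13.3, 6.8, 11.2, 16.9.
Cumulative: 8.2, 8.2, 14.6, 23.4, 37.5, 48.1, 55.7, 69.0, 75.8, 87.0, 103.9.
The total first reaches 11 DD on day 3.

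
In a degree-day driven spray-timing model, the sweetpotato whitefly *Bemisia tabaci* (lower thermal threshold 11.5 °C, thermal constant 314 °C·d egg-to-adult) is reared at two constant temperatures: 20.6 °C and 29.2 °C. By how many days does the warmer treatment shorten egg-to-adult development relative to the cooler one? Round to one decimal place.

16.8 days

At 20.6 °C: 314 / (20.6 − 11.5) = 314 / 9.1 = 34.505 d.
At 29.2 °C: 314 / (29.2 − 11.5) = 314 / 17.7 = 17.740 d.
Difference = |34.505 − 17.740| = 16.765 ≈ 16.8 days.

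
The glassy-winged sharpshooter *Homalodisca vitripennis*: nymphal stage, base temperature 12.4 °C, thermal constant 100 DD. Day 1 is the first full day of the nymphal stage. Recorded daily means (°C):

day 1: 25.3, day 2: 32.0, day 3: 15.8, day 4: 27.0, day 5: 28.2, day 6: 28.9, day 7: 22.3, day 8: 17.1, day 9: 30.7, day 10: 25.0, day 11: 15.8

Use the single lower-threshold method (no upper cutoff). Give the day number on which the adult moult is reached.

day 9

Daily DD above 12.4 °C: 12.9, 19.6, 3.4, 14.6, 15.8, 16.5, 9.9, 4.7, 18.3, 12.6, 3.4.
Cumulative: 12.9, 32.5, 35.9, 50.5, 66.3, 82.8, 92.7, 97.4, 115.7, 128.3, 131.7.
The total first reaches 100 DD on day 9.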